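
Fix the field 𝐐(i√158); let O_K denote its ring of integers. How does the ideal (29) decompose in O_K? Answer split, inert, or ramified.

splits completely

-158 mod 4 = 2, hence disc K = 4·(-158) = -632 and O_K = ℤ[√-158].
Since gcd(29, -632) = 1 the prime 29 does not ramify.
Compute (-158/29) via Euler: 16^((29-1)/2) mod 29 = 1, so (-158/29) = 1.
(-158/29) = 1, so 29 splits.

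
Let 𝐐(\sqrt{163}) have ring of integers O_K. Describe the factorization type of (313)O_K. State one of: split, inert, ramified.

p splits

163 mod 4 = 3, hence disc K = 4·163 = 652 and O_K = ℤ[√163].
313 ∤ 652, so 313 is unramified.
Legendre symbol by Euler's criterion: (163/313) ≡ 163^156 ≡ 1 (mod 313), i.e. (163/313) = 1.
Legendre symbol 1 ⇒ 313 is split.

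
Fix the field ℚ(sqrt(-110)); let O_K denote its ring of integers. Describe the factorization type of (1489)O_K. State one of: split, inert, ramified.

split — (1489) = 𝔭₁𝔭₂ with 𝔭₁ ≠ 𝔭₂

Since -110 ≢ 1 mod 4, the ring of integers is ℤ[√-110] with discriminant 4·(-110) = -440.
disc(K) = -440 is not divisible by 1489; 1489 is unramified.
Compute (-110/1489) via Euler: 1379^((1489-1)/2) mod 1489 = 1, so (-110/1489) = 1.
(-110/1489) = 1, so 1489 splits.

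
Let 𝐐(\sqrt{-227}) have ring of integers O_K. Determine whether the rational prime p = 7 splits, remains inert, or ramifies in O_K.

d = -227 ≡ 1 (mod 4), so O_K = ℤ[(1+√-227)/2] and disc(K) = d = -227.
disc(K) = -227 is not divisible by 7; 7 is unramified.
(-227/7) = 4^3 mod 7 = 1, giving Legendre symbol 1.
d is a quadratic residue mod p, hence 7 splits in O_K.

splits completely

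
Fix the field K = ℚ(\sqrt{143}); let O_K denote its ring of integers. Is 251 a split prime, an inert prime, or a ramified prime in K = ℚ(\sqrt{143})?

inert — (251) stays prime in O_K

Since 143 ≢ 1 mod 4, the ring of integers is ℤ[√143] with discriminant 4·143 = 572.
251 ∤ 572, so 251 is unramified.
Compute (143/251) via Euler: 143^((251-1)/2) mod 251 = 250, so (143/251) = -1.
(143/251) = -1, so 251 is inert.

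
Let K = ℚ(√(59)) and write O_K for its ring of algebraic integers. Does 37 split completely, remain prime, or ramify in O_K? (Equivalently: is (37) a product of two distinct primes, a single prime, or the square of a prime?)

inert — (37) stays prime in O_K

59 mod 4 = 3, hence disc K = 4·59 = 236 and O_K = ℤ[√59].
disc(K) = 236 is not divisible by 37; 37 is unramified.
Compute (59/37) via Euler: 22^((37-1)/2) mod 37 = 36, so (59/37) = -1.
(59/37) = -1, so 37 is inert.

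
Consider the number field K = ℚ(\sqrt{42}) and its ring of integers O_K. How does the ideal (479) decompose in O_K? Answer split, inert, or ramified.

d = 42 ≡ 2 (mod 4), so O_K = ℤ[√42] and disc(K) = 4d = 168.
disc(K) = 168 is not divisible by 479; 479 is unramified.
Euler's criterion: 42^239 mod 479 = 1. Thus (42|479) = 1.
d is a quadratic residue mod p, hence 479 splits in O_K.

p splits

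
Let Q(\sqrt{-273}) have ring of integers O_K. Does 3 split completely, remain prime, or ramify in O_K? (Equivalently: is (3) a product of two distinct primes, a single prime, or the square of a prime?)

d = -273 ≡ 3 (mod 4), so O_K = ℤ[√-273] and disc(K) = 4d = -1092.
disc(K) = -1092 = 3·(-364), so p = 3 is ramified.

p ramifies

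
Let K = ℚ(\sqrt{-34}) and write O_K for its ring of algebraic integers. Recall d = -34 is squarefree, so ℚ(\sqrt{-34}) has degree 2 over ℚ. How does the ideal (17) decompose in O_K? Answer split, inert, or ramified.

ramified

d = -34 ≡ 2 (mod 4), so O_K = ℤ[√-34] and disc(K) = 4d = -136.
Ramification test: 17 | -136. The prime 17 ramifies in K.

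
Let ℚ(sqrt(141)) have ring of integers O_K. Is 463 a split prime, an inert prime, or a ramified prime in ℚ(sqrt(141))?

inert — (463) stays prime in O_K

141 mod 4 = 1, hence disc K = 141 and O_K = ℤ[(1+√141)/2].
disc(K) = 141 is not divisible by 463; 463 is unramified.
Legendre symbol by Euler's criterion: (141/463) ≡ 141^231 ≡ 462 (mod 463), i.e. (141/463) = -1.
Legendre symbol -1 ⇒ 463 is inert.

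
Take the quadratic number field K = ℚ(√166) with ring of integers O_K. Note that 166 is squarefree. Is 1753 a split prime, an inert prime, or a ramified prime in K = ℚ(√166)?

p splits

d = 166 ≡ 2 (mod 4), so O_K = ℤ[√166] and disc(K) = 4d = 664.
Since gcd(1753, 664) = 1 the prime 1753 does not ramify.
(166/1753) = 166^876 mod 1753 = 1, giving Legendre symbol 1.
d is a quadratic residue mod p, hence 1753 splits in O_K.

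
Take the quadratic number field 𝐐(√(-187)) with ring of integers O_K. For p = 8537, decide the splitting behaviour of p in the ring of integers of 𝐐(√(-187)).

8537 remains inert

d = -187 ≡ 1 (mod 4), so O_K = ℤ[(1+√-187)/2] and disc(K) = d = -187.
8537 ∤ -187, so 8537 is unramified.
Legendre symbol by Euler's criterion: (-187/8537) ≡ (-187)^4268 ≡ 8536 (mod 8537), i.e. (-187/8537) = -1.
Legendre symbol -1 ⇒ 8537 is inert.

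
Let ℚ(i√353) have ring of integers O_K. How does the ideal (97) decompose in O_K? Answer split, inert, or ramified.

splits completely

Since -353 ≢ 1 mod 4, the ring of integers is ℤ[√-353] with discriminant 4·(-353) = -1412.
Since gcd(97, -1412) = 1 the prime 97 does not ramify.
Compute (-353/97) via Euler: 35^((97-1)/2) mod 97 = 1, so (-353/97) = 1.
Legendre symbol 1 ⇒ 97 is split.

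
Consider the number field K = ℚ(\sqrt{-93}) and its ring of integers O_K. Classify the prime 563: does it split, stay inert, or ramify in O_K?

p splits

-93 mod 4 = 3, hence disc K = 4·(-93) = -372 and O_K = ℤ[√-93].
Since gcd(563, -372) = 1 the prime 563 does not ramify.
(-93/563) = 470^281 mod 563 = 1, giving Legendre symbol 1.
(-93/563) = 1, so 563 splits.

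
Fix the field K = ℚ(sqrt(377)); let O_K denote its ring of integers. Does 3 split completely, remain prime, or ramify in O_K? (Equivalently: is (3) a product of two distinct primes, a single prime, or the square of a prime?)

d = 377 ≡ 1 (mod 4), so O_K = ℤ[(1+√377)/2] and disc(K) = d = 377.
3 ∤ 377, so 3 is unramified.
Legendre symbol by Euler's criterion: (377/3) ≡ 377^1 ≡ 2 (mod 3), i.e. (377/3) = -1.
d is a non-residue mod p, hence 3 remains inert in O_K.

inert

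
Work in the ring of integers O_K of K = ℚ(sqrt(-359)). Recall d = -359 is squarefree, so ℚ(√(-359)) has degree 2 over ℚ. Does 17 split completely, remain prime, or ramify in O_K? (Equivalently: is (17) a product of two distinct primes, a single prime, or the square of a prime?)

-359 mod 4 = 1, hence disc K = -359 and O_K = ℤ[(1+√-359)/2].
disc(K) = -359 is not divisible by 17; 17 is unramified.
Compute (-359/17) via Euler: 15^((17-1)/2) mod 17 = 1, so (-359/17) = 1.
d is a quadratic residue mod p, hence 17 splits in O_K.

split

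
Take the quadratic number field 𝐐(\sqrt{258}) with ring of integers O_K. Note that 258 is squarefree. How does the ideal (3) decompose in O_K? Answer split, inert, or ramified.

ramifies in O_K

d = 258 ≡ 2 (mod 4), so O_K = ℤ[√258] and disc(K) = 4d = 1032.
Ramification test: 3 | 1032. The prime 3 ramifies in K.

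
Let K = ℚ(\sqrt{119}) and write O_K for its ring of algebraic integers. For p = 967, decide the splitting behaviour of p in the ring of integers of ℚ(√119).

Since 119 ≢ 1 mod 4, the ring of integers is ℤ[√119] with discriminant 4·119 = 476.
967 ∤ 476, so 967 is unramified.
Compute (119/967) via Euler: 119^((967-1)/2) mod 967 = 966, so (119/967) = -1.
Legendre symbol -1 ⇒ 967 is inert.

p is inert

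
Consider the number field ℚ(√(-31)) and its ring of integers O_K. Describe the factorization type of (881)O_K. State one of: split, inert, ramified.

Since -31 ≡ 1 mod 4, the ring of integers is ℤ[(1+√-31)/2] with discriminant -31.
881 ∤ -31, so 881 is unramified.
Legendre symbol by Euler's criterion: (-31/881) ≡ (-31)^440 ≡ 880 (mod 881), i.e. (-31/881) = -1.
Legendre symbol -1 ⇒ 881 is inert.

p is inert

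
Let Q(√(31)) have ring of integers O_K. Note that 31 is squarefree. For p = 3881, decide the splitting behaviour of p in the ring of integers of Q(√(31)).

3881 remains inert

d = 31 ≡ 3 (mod 4), so O_K = ℤ[√31] and disc(K) = 4d = 124.
disc(K) = 124 is not divisible by 3881; 3881 is unramified.
Compute (31/3881) via Euler: 31^((3881-1)/2) mod 3881 = 3880, so (31/3881) = -1.
d is a non-residue mod p, hence 3881 remains inert in O_K.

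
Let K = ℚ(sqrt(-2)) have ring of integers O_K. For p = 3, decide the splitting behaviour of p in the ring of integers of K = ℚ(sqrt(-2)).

Since -2 ≢ 1 mod 4, the ring of integers is ℤ[√-2] with discriminant 4·(-2) = -8.
Since gcd(3, -8) = 1 the prime 3 does not ramify.
(-2/3) = 1^1 mod 3 = 1, giving Legendre symbol 1.
Legendre symbol 1 ⇒ 3 is split.

p splits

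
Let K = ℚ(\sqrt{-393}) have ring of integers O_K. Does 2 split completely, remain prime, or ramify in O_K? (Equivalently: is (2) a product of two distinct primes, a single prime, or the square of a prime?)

d = -393 ≡ 3 (mod 4), so O_K = ℤ[√-393] and disc(K) = 4d = -1572.
disc(K) = -1572 = 2·(-786), so p = 2 is ramified.

p ramifies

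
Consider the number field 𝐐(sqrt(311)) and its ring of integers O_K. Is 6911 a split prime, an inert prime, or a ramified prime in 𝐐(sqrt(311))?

311 mod 4 = 3, hence disc K = 4·311 = 1244 and O_K = ℤ[√311].
6911 ∤ 1244, so 6911 is unramified.
Legendre symbol by Euler's criterion: (311/6911) ≡ 311^3455 ≡ 1 (mod 6911), i.e. (311/6911) = 1.
d is a quadratic residue mod p, hence 6911 splits in O_K.

6911 splits in O_K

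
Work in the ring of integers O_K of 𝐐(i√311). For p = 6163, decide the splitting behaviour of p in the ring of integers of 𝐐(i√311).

p splits

-311 mod 4 = 1, hence disc K = -311 and O_K = ℤ[(1+√-311)/2].
Since gcd(6163, -311) = 1 the prime 6163 does not ramify.
Legendre symbol by Euler's criterion: (-311/6163) ≡ (-311)^3081 ≡ 1 (mod 6163), i.e. (-311/6163) = 1.
d is a quadratic residue mod p, hence 6163 splits in O_K.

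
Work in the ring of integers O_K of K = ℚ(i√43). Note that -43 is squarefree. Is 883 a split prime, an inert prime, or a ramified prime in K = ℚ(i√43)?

883 splits in O_K

d = -43 ≡ 1 (mod 4), so O_K = ℤ[(1+√-43)/2] and disc(K) = d = -43.
Since gcd(883, -43) = 1 the prime 883 does not ramify.
Legendre symbol by Euler's criterion: (-43/883) ≡ (-43)^441 ≡ 1 (mod 883), i.e. (-43/883) = 1.
d is a quadratic residue mod p, hence 883 splits in O_K.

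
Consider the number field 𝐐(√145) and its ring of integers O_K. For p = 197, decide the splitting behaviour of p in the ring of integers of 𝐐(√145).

145 mod 4 = 1, hence disc K = 145 and O_K = ℤ[(1+√145)/2].
disc(K) = 145 is not divisible by 197; 197 is unramified.
Euler's criterion: 145^98 mod 197 = 196. Thus (145|197) = -1.
(145/197) = -1, so 197 is inert.

remains prime (inert)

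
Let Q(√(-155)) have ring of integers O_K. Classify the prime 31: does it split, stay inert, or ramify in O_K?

d = -155 ≡ 1 (mod 4), so O_K = ℤ[(1+√-155)/2] and disc(K) = d = -155.
Ramification test: 31 | -155. The prime 31 ramifies in K.

ramified — (31) = 𝔭²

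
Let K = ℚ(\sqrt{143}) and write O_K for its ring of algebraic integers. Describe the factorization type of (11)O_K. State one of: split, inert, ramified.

d = 143 ≡ 3 (mod 4), so O_K = ℤ[√143] and disc(K) = 4d = 572.
Ramification test: 11 | 572. The prime 11 ramifies in K.

11 is ramified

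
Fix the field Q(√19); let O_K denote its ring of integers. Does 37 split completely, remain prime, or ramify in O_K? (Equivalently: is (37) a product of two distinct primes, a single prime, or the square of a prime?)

d = 19 ≡ 3 (mod 4), so O_K = ℤ[√19] and disc(K) = 4d = 76.
disc(K) = 76 is not divisible by 37; 37 is unramified.
Euler's criterion: 19^18 mod 37 = 36. Thus (19|37) = -1.
(19/37) = -1, so 37 is inert.

inert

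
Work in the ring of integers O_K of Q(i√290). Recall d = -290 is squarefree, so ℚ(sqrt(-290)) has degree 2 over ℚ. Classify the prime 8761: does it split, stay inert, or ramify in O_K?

remains prime (inert)

Since -290 ≢ 1 mod 4, the ring of integers is ℤ[√-290] with discriminant 4·(-290) = -1160.
8761 ∤ -1160, so 8761 is unramified.
Compute (-290/8761) via Euler: 8471^((8761-1)/2) mod 8761 = 8760, so (-290/8761) = -1.
Legendre symbol -1 ⇒ 8761 is inert.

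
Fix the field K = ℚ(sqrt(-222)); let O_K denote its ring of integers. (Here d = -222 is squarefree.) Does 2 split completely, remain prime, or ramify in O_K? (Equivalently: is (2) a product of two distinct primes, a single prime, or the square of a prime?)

2 is ramified

d = -222 ≡ 2 (mod 4), so O_K = ℤ[√-222] and disc(K) = 4d = -888.
disc(K) = -888 = 2·(-444), so p = 2 is ramified.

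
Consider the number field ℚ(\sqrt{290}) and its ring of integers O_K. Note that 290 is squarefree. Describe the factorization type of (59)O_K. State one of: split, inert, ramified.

inert

Since 290 ≢ 1 mod 4, the ring of integers is ℤ[√290] with discriminant 4·290 = 1160.
Since gcd(59, 1160) = 1 the prime 59 does not ramify.
Legendre symbol by Euler's criterion: (290/59) ≡ 290^29 ≡ 58 (mod 59), i.e. (290/59) = -1.
d is a non-residue mod p, hence 59 remains inert in O_K.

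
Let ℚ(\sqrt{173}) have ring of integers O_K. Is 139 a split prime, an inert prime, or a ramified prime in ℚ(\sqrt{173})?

p splits

d = 173 ≡ 1 (mod 4), so O_K = ℤ[(1+√173)/2] and disc(K) = d = 173.
disc(K) = 173 is not divisible by 139; 139 is unramified.
Compute (173/139) via Euler: 34^((139-1)/2) mod 139 = 1, so (173/139) = 1.
d is a quadratic residue mod p, hence 139 splits in O_K.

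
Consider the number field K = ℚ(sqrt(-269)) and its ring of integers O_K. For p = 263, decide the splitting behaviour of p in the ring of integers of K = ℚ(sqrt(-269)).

263 remains inert

Since -269 ≢ 1 mod 4, the ring of integers is ℤ[√-269] with discriminant 4·(-269) = -1076.
Since gcd(263, -1076) = 1 the prime 263 does not ramify.
Legendre symbol by Euler's criterion: (-269/263) ≡ (-269)^131 ≡ 262 (mod 263), i.e. (-269/263) = -1.
(-269/263) = -1, so 263 is inert.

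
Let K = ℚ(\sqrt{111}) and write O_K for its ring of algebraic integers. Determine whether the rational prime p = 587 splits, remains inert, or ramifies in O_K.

Since 111 ≢ 1 mod 4, the ring of integers is ℤ[√111] with discriminant 4·111 = 444.
587 ∤ 444, so 587 is unramified.
(111/587) = 111^293 mod 587 = 586, giving Legendre symbol -1.
d is a non-residue mod p, hence 587 remains inert in O_K.

inert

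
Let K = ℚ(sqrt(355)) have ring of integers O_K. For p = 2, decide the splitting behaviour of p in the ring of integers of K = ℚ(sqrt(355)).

2 is ramified

355 mod 4 = 3, hence disc K = 4·355 = 1420 and O_K = ℤ[√355].
Ramification test: 2 | 1420. The prime 2 ramifies in K.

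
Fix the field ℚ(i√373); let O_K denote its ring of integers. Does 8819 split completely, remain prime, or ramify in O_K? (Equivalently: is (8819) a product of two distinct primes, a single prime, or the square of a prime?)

8819 splits in O_K

d = -373 ≡ 3 (mod 4), so O_K = ℤ[√-373] and disc(K) = 4d = -1492.
Since gcd(8819, -1492) = 1 the prime 8819 does not ramify.
Compute (-373/8819) via Euler: 8446^((8819-1)/2) mod 8819 = 1, so (-373/8819) = 1.
d is a quadratic residue mod p, hence 8819 splits in O_K.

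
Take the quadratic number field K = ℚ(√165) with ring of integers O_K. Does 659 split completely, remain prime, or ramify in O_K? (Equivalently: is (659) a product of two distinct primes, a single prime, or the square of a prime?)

165 mod 4 = 1, hence disc K = 165 and O_K = ℤ[(1+√165)/2].
disc(K) = 165 is not divisible by 659; 659 is unramified.
Euler's criterion: 165^329 mod 659 = 1. Thus (165|659) = 1.
d is a quadratic residue mod p, hence 659 splits in O_K.

p splits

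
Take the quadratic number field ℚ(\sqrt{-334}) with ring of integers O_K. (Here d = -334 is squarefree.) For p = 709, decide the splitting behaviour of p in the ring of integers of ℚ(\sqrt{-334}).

Since -334 ≢ 1 mod 4, the ring of integers is ℤ[√-334] with discriminant 4·(-334) = -1336.
709 ∤ -1336, so 709 is unramified.
Compute (-334/709) via Euler: 375^((709-1)/2) mod 709 = 1, so (-334/709) = 1.
(-334/709) = 1, so 709 splits.

splits completely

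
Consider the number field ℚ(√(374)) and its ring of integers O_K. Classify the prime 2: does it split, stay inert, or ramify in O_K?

d = 374 ≡ 2 (mod 4), so O_K = ℤ[√374] and disc(K) = 4d = 1496.
2 divides disc(K) = 1496, so 2 ramifies.

ramified — (2) = 𝔭²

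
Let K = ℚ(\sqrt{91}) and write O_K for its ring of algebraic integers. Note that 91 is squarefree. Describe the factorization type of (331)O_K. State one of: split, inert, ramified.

Since 91 ≢ 1 mod 4, the ring of integers is ℤ[√91] with discriminant 4·91 = 364.
331 ∤ 364, so 331 is unramified.
(91/331) = 91^165 mod 331 = 1, giving Legendre symbol 1.
Legendre symbol 1 ⇒ 331 is split.

p splits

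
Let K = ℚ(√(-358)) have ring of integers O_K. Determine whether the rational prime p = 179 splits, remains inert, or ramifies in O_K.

-358 mod 4 = 2, hence disc K = 4·(-358) = -1432 and O_K = ℤ[√-358].
disc(K) = -1432 = 179·(-8), so p = 179 is ramified.

p ramifies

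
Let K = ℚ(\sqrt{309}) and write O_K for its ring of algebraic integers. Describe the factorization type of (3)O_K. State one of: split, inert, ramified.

d = 309 ≡ 1 (mod 4), so O_K = ℤ[(1+√309)/2] and disc(K) = d = 309.
Ramification test: 3 | 309. The prime 3 ramifies in K.

ramified — (3) = 𝔭²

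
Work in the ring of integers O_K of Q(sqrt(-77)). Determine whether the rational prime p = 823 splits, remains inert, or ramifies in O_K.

d = -77 ≡ 3 (mod 4), so O_K = ℤ[√-77] and disc(K) = 4d = -308.
Since gcd(823, -308) = 1 the prime 823 does not ramify.
(-77/823) = 746^411 mod 823 = 822, giving Legendre symbol -1.
(-77/823) = -1, so 823 is inert.

p is inert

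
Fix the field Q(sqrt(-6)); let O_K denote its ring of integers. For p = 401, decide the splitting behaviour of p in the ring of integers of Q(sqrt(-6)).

Since -6 ≢ 1 mod 4, the ring of integers is ℤ[√-6] with discriminant 4·(-6) = -24.
disc(K) = -24 is not divisible by 401; 401 is unramified.
Legendre symbol by Euler's criterion: (-6/401) ≡ (-6)^200 ≡ 400 (mod 401), i.e. (-6/401) = -1.
Legendre symbol -1 ⇒ 401 is inert.

inert — (401) stays prime in O_K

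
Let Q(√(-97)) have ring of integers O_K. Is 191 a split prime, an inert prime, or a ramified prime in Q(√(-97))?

-97 mod 4 = 3, hence disc K = 4·(-97) = -388 and O_K = ℤ[√-97].
disc(K) = -388 is not divisible by 191; 191 is unramified.
Euler's criterion: (-97)^95 mod 191 = 190. Thus (-97|191) = -1.
(-97/191) = -1, so 191 is inert.

inert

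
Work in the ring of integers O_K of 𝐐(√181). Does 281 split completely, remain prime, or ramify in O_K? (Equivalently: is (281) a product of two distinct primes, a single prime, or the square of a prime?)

d = 181 ≡ 1 (mod 4), so O_K = ℤ[(1+√181)/2] and disc(K) = d = 181.
281 ∤ 181, so 281 is unramified.
Compute (181/281) via Euler: 181^((281-1)/2) mod 281 = 1, so (181/281) = 1.
Legendre symbol 1 ⇒ 281 is split.

splits completely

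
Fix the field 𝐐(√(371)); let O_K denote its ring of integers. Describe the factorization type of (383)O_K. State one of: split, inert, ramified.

remains prime (inert)

371 mod 4 = 3, hence disc K = 4·371 = 1484 and O_K = ℤ[√371].
disc(K) = 1484 is not divisible by 383; 383 is unramified.
(371/383) = 371^191 mod 383 = 382, giving Legendre symbol -1.
d is a non-residue mod p, hence 383 remains inert in O_K.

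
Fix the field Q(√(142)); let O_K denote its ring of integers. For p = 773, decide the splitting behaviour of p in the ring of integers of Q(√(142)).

split

d = 142 ≡ 2 (mod 4), so O_K = ℤ[√142] and disc(K) = 4d = 568.
Since gcd(773, 568) = 1 the prime 773 does not ramify.
Compute (142/773) via Euler: 142^((773-1)/2) mod 773 = 1, so (142/773) = 1.
d is a quadratic residue mod p, hence 773 splits in O_K.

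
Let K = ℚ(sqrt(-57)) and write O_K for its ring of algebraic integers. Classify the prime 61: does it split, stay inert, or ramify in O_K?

Since -57 ≢ 1 mod 4, the ring of integers is ℤ[√-57] with discriminant 4·(-57) = -228.
disc(K) = -228 is not divisible by 61; 61 is unramified.
Euler's criterion: (-57)^30 mod 61 = 1. Thus (-57|61) = 1.
d is a quadratic residue mod p, hence 61 splits in O_K.

p splits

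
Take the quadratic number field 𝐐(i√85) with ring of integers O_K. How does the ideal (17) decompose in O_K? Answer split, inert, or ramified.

17 is ramified

Since -85 ≢ 1 mod 4, the ring of integers is ℤ[√-85] with discriminant 4·(-85) = -340.
disc(K) = -340 = 17·(-20), so p = 17 is ramified.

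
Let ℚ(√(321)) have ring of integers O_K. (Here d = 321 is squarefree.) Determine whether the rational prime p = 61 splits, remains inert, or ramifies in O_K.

d = 321 ≡ 1 (mod 4), so O_K = ℤ[(1+√321)/2] and disc(K) = d = 321.
61 ∤ 321, so 61 is unramified.
(321/61) = 16^30 mod 61 = 1, giving Legendre symbol 1.
(321/61) = 1, so 61 splits.

split — (61) = 𝔭₁𝔭₂ with 𝔭₁ ≠ 𝔭₂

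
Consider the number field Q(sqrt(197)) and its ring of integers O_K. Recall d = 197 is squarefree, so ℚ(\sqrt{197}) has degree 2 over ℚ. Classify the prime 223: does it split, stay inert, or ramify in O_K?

Since 197 ≡ 1 mod 4, the ring of integers is ℤ[(1+√197)/2] with discriminant 197.
223 ∤ 197, so 223 is unramified.
Legendre symbol by Euler's criterion: (197/223) ≡ 197^111 ≡ 1 (mod 223), i.e. (197/223) = 1.
d is a quadratic residue mod p, hence 223 splits in O_K.

splits completely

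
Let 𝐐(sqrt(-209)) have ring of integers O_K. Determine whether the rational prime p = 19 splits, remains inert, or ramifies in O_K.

p ramifies

-209 mod 4 = 3, hence disc K = 4·(-209) = -836 and O_K = ℤ[√-209].
disc(K) = -836 = 19·(-44), so p = 19 is ramified.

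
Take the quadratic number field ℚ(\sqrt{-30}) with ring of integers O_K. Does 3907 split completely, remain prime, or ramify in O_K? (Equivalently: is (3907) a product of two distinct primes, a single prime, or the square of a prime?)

Since -30 ≢ 1 mod 4, the ring of integers is ℤ[√-30] with discriminant 4·(-30) = -120.
disc(K) = -120 is not divisible by 3907; 3907 is unramified.
Euler's criterion: (-30)^1953 mod 3907 = 1. Thus (-30|3907) = 1.
Legendre symbol 1 ⇒ 3907 is split.

p splits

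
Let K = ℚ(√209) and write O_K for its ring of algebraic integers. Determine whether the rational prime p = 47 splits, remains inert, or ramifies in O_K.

split

d = 209 ≡ 1 (mod 4), so O_K = ℤ[(1+√209)/2] and disc(K) = d = 209.
47 ∤ 209, so 47 is unramified.
Compute (209/47) via Euler: 21^((47-1)/2) mod 47 = 1, so (209/47) = 1.
(209/47) = 1, so 47 splits.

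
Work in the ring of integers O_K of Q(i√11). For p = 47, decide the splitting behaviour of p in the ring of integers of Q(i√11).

p splits

-11 mod 4 = 1, hence disc K = -11 and O_K = ℤ[(1+√-11)/2].
47 ∤ -11, so 47 is unramified.
Compute (-11/47) via Euler: 36^((47-1)/2) mod 47 = 1, so (-11/47) = 1.
(-11/47) = 1, so 47 splits.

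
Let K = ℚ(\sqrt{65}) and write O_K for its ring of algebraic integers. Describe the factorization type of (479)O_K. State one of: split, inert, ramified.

65 mod 4 = 1, hence disc K = 65 and O_K = ℤ[(1+√65)/2].
disc(K) = 65 is not divisible by 479; 479 is unramified.
(65/479) = 65^239 mod 479 = 478, giving Legendre symbol -1.
d is a non-residue mod p, hence 479 remains inert in O_K.

remains prime (inert)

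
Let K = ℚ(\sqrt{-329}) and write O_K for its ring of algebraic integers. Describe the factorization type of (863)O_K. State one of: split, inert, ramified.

-329 mod 4 = 3, hence disc K = 4·(-329) = -1316 and O_K = ℤ[√-329].
863 ∤ -1316, so 863 is unramified.
(-329/863) = 534^431 mod 863 = 862, giving Legendre symbol -1.
(-329/863) = -1, so 863 is inert.

inert — (863) stays prime in O_K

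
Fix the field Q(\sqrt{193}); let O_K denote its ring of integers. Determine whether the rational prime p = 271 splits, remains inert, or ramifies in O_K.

remains prime (inert)

193 mod 4 = 1, hence disc K = 193 and O_K = ℤ[(1+√193)/2].
Since gcd(271, 193) = 1 the prime 271 does not ramify.
(193/271) = 193^135 mod 271 = 270, giving Legendre symbol -1.
Legendre symbol -1 ⇒ 271 is inert.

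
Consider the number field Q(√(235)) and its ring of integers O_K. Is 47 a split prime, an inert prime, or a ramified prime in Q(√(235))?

235 mod 4 = 3, hence disc K = 4·235 = 940 and O_K = ℤ[√235].
disc(K) = 940 = 47·20, so p = 47 is ramified.

47 is ramified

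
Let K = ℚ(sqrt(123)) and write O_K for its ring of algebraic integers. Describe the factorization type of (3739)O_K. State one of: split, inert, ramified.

d = 123 ≡ 3 (mod 4), so O_K = ℤ[√123] and disc(K) = 4d = 492.
disc(K) = 492 is not divisible by 3739; 3739 is unramified.
Compute (123/3739) via Euler: 123^((3739-1)/2) mod 3739 = 3738, so (123/3739) = -1.
(123/3739) = -1, so 3739 is inert.

3739 remains inert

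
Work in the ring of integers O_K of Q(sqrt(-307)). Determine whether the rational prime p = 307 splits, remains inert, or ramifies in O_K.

ramifies in O_K

Since -307 ≡ 1 mod 4, the ring of integers is ℤ[(1+√-307)/2] with discriminant -307.
307 divides disc(K) = -307, so 307 ramifies.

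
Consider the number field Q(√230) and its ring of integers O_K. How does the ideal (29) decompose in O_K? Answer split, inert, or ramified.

230 mod 4 = 2, hence disc K = 4·230 = 920 and O_K = ℤ[√230].
29 ∤ 920, so 29 is unramified.
Euler's criterion: 230^14 mod 29 = 28. Thus (230|29) = -1.
Legendre symbol -1 ⇒ 29 is inert.

p is inert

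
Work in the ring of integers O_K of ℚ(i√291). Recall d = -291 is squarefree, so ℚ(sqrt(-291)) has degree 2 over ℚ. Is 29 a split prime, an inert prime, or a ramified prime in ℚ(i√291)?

-291 mod 4 = 1, hence disc K = -291 and O_K = ℤ[(1+√-291)/2].
disc(K) = -291 is not divisible by 29; 29 is unramified.
Legendre symbol by Euler's criterion: (-291/29) ≡ (-291)^14 ≡ 1 (mod 29), i.e. (-291/29) = 1.
Legendre symbol 1 ⇒ 29 is split.

split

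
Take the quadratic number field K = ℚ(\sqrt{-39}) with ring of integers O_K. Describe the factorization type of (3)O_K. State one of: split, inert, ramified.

d = -39 ≡ 1 (mod 4), so O_K = ℤ[(1+√-39)/2] and disc(K) = d = -39.
Ramification test: 3 | -39. The prime 3 ramifies in K.

ramified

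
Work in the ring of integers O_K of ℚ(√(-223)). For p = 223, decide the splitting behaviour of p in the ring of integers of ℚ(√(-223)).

d = -223 ≡ 1 (mod 4), so O_K = ℤ[(1+√-223)/2] and disc(K) = d = -223.
disc(K) = -223 = 223·(-1), so p = 223 is ramified.

p ramifies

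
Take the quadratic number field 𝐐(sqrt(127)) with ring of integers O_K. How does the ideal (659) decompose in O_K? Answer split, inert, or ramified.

659 splits in O_K

127 mod 4 = 3, hence disc K = 4·127 = 508 and O_K = ℤ[√127].
659 ∤ 508, so 659 is unramified.
Compute (127/659) via Euler: 127^((659-1)/2) mod 659 = 1, so (127/659) = 1.
d is a quadratic residue mod p, hence 659 splits in O_K.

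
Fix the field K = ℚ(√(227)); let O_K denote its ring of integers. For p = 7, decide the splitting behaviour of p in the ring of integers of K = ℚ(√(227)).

7 remains inert

d = 227 ≡ 3 (mod 4), so O_K = ℤ[√227] and disc(K) = 4d = 908.
Since gcd(7, 908) = 1 the prime 7 does not ramify.
Euler's criterion: 227^3 mod 7 = 6. Thus (227|7) = -1.
d is a non-residue mod p, hence 7 remains inert in O_K.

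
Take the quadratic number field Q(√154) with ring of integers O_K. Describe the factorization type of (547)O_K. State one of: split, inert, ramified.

d = 154 ≡ 2 (mod 4), so O_K = ℤ[√154] and disc(K) = 4d = 616.
547 ∤ 616, so 547 is unramified.
Euler's criterion: 154^273 mod 547 = 1. Thus (154|547) = 1.
Legendre symbol 1 ⇒ 547 is split.

split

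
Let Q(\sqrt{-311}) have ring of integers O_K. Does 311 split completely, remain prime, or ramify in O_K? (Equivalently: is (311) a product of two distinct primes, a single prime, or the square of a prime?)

Since -311 ≡ 1 mod 4, the ring of integers is ℤ[(1+√-311)/2] with discriminant -311.
disc(K) = -311 = 311·(-1), so p = 311 is ramified.

ramified — (311) = 𝔭²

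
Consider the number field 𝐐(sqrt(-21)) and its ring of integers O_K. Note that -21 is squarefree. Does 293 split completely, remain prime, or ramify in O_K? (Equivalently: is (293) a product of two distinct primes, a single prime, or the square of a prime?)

-21 mod 4 = 3, hence disc K = 4·(-21) = -84 and O_K = ℤ[√-21].
disc(K) = -84 is not divisible by 293; 293 is unramified.
(-21/293) = 272^146 mod 293 = 1, giving Legendre symbol 1.
Legendre symbol 1 ⇒ 293 is split.

split — (293) = 𝔭₁𝔭₂ with 𝔭₁ ≠ 𝔭₂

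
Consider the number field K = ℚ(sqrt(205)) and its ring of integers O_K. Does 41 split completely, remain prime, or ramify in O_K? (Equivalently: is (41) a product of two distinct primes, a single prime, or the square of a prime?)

d = 205 ≡ 1 (mod 4), so O_K = ℤ[(1+√205)/2] and disc(K) = d = 205.
Ramification test: 41 | 205. The prime 41 ramifies in K.

41 is ramified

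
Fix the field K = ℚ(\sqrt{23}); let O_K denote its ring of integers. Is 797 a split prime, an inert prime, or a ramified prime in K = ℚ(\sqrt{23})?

Since 23 ≢ 1 mod 4, the ring of integers is ℤ[√23] with discriminant 4·23 = 92.
disc(K) = 92 is not divisible by 797; 797 is unramified.
(23/797) = 23^398 mod 797 = 796, giving Legendre symbol -1.
(23/797) = -1, so 797 is inert.

797 remains inert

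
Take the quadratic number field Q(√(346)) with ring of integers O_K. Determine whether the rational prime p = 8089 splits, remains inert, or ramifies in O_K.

p is inert

d = 346 ≡ 2 (mod 4), so O_K = ℤ[√346] and disc(K) = 4d = 1384.
8089 ∤ 1384, so 8089 is unramified.
Euler's criterion: 346^4044 mod 8089 = 8088. Thus (346|8089) = -1.
(346/8089) = -1, so 8089 is inert.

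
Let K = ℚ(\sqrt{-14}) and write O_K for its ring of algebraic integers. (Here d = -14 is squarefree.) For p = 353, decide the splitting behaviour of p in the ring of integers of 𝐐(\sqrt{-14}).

remains prime (inert)

-14 mod 4 = 2, hence disc K = 4·(-14) = -56 and O_K = ℤ[√-14].
353 ∤ -56, so 353 is unramified.
Legendre symbol by Euler's criterion: (-14/353) ≡ (-14)^176 ≡ 352 (mod 353), i.e. (-14/353) = -1.
d is a non-residue mod p, hence 353 remains inert in O_K.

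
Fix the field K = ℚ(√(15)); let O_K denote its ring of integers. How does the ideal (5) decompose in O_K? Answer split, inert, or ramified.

Since 15 ≢ 1 mod 4, the ring of integers is ℤ[√15] with discriminant 4·15 = 60.
disc(K) = 60 = 5·12, so p = 5 is ramified.

ramified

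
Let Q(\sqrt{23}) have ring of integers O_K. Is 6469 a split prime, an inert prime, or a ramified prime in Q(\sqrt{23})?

6469 splits in O_K

23 mod 4 = 3, hence disc K = 4·23 = 92 and O_K = ℤ[√23].
disc(K) = 92 is not divisible by 6469; 6469 is unramified.
Compute (23/6469) via Euler: 23^((6469-1)/2) mod 6469 = 1, so (23/6469) = 1.
d is a quadratic residue mod p, hence 6469 splits in O_K.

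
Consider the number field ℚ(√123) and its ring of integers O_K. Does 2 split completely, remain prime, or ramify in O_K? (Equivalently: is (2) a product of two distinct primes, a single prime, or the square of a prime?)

d = 123 ≡ 3 (mod 4), so O_K = ℤ[√123] and disc(K) = 4d = 492.
disc(K) = 492 = 2·246, so p = 2 is ramified.

2 is ramified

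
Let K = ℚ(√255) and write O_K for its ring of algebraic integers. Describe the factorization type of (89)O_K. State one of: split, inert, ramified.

d = 255 ≡ 3 (mod 4), so O_K = ℤ[√255] and disc(K) = 4d = 1020.
disc(K) = 1020 is not divisible by 89; 89 is unramified.
(255/89) = 77^44 mod 89 = 88, giving Legendre symbol -1.
Legendre symbol -1 ⇒ 89 is inert.

p is inert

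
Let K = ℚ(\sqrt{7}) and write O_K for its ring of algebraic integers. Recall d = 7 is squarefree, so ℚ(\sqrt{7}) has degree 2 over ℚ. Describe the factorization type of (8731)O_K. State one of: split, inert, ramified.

8731 remains inert

d = 7 ≡ 3 (mod 4), so O_K = ℤ[√7] and disc(K) = 4d = 28.
Since gcd(8731, 28) = 1 the prime 8731 does not ramify.
Compute (7/8731) via Euler: 7^((8731-1)/2) mod 8731 = 8730, so (7/8731) = -1.
d is a non-residue mod p, hence 8731 remains inert in O_K.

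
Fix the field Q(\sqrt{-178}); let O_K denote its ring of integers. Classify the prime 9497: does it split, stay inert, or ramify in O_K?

d = -178 ≡ 2 (mod 4), so O_K = ℤ[√-178] and disc(K) = 4d = -712.
9497 ∤ -712, so 9497 is unramified.
Compute (-178/9497) via Euler: 9319^((9497-1)/2) mod 9497 = 9496, so (-178/9497) = -1.
Legendre symbol -1 ⇒ 9497 is inert.

inert — (9497) stays prime in O_K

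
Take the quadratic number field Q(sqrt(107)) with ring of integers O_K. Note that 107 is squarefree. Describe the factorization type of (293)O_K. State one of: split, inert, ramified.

107 mod 4 = 3, hence disc K = 4·107 = 428 and O_K = ℤ[√107].
293 ∤ 428, so 293 is unramified.
Compute (107/293) via Euler: 107^((293-1)/2) mod 293 = 1, so (107/293) = 1.
d is a quadratic residue mod p, hence 293 splits in O_K.

split — (293) = 𝔭₁𝔭₂ with 𝔭₁ ≠ 𝔭₂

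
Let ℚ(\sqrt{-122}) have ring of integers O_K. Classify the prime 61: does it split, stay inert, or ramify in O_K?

d = -122 ≡ 2 (mod 4), so O_K = ℤ[√-122] and disc(K) = 4d = -488.
Ramification test: 61 | -488. The prime 61 ramifies in K.

61 is ramified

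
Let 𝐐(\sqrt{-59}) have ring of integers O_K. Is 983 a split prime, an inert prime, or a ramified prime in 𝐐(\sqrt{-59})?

inert — (983) stays prime in O_K

d = -59 ≡ 1 (mod 4), so O_K = ℤ[(1+√-59)/2] and disc(K) = d = -59.
Since gcd(983, -59) = 1 the prime 983 does not ramify.
Euler's criterion: (-59)^491 mod 983 = 982. Thus (-59|983) = -1.
Legendre symbol -1 ⇒ 983 is inert.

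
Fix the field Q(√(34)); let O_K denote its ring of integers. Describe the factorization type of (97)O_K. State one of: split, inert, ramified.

d = 34 ≡ 2 (mod 4), so O_K = ℤ[√34] and disc(K) = 4d = 136.
Since gcd(97, 136) = 1 the prime 97 does not ramify.
Legendre symbol by Euler's criterion: (34/97) ≡ 34^48 ≡ 96 (mod 97), i.e. (34/97) = -1.
Legendre symbol -1 ⇒ 97 is inert.

p is inert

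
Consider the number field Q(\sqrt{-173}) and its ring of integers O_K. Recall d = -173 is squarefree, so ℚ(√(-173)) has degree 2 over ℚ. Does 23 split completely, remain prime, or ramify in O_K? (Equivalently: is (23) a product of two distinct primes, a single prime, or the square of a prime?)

23 remains inert

Since -173 ≢ 1 mod 4, the ring of integers is ℤ[√-173] with discriminant 4·(-173) = -692.
disc(K) = -692 is not divisible by 23; 23 is unramified.
Euler's criterion: (-173)^11 mod 23 = 22. Thus (-173|23) = -1.
Legendre symbol -1 ⇒ 23 is inert.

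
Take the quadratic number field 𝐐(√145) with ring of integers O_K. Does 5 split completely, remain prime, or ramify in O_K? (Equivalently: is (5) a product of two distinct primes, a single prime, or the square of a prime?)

Since 145 ≡ 1 mod 4, the ring of integers is ℤ[(1+√145)/2] with discriminant 145.
5 divides disc(K) = 145, so 5 ramifies.

5 is ramified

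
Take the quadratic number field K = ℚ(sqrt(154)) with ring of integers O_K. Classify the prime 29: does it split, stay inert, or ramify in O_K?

splits completely

Since 154 ≢ 1 mod 4, the ring of integers is ℤ[√154] with discriminant 4·154 = 616.
29 ∤ 616, so 29 is unramified.
Compute (154/29) via Euler: 9^((29-1)/2) mod 29 = 1, so (154/29) = 1.
(154/29) = 1, so 29 splits.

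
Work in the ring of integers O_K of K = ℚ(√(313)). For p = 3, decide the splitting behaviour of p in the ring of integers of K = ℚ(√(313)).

Since 313 ≡ 1 mod 4, the ring of integers is ℤ[(1+√313)/2] with discriminant 313.
Since gcd(3, 313) = 1 the prime 3 does not ramify.
Euler's criterion: 313^1 mod 3 = 1. Thus (313|3) = 1.
d is a quadratic residue mod p, hence 3 splits in O_K.

p splits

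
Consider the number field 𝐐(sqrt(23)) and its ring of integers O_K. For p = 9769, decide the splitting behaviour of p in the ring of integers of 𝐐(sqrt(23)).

inert

d = 23 ≡ 3 (mod 4), so O_K = ℤ[√23] and disc(K) = 4d = 92.
Since gcd(9769, 92) = 1 the prime 9769 does not ramify.
(23/9769) = 23^4884 mod 9769 = 9768, giving Legendre symbol -1.
(23/9769) = -1, so 9769 is inert.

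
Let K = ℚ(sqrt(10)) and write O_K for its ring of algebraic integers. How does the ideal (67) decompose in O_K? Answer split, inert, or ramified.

Since 10 ≢ 1 mod 4, the ring of integers is ℤ[√10] with discriminant 4·10 = 40.
67 ∤ 40, so 67 is unramified.
Legendre symbol by Euler's criterion: (10/67) ≡ 10^33 ≡ 1 (mod 67), i.e. (10/67) = 1.
d is a quadratic residue mod p, hence 67 splits in O_K.

p splits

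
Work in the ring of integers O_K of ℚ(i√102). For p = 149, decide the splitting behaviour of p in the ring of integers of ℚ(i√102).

149 splits in O_K

Since -102 ≢ 1 mod 4, the ring of integers is ℤ[√-102] with discriminant 4·(-102) = -408.
Since gcd(149, -408) = 1 the prime 149 does not ramify.
Compute (-102/149) via Euler: 47^((149-1)/2) mod 149 = 1, so (-102/149) = 1.
Legendre symbol 1 ⇒ 149 is split.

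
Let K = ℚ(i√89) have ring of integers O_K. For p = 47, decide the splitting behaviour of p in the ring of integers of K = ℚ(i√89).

Since -89 ≢ 1 mod 4, the ring of integers is ℤ[√-89] with discriminant 4·(-89) = -356.
disc(K) = -356 is not divisible by 47; 47 is unramified.
Compute (-89/47) via Euler: 5^((47-1)/2) mod 47 = 46, so (-89/47) = -1.
(-89/47) = -1, so 47 is inert.

remains prime (inert)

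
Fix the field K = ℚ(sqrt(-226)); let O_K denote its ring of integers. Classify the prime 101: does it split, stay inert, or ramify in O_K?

p splits

Since -226 ≢ 1 mod 4, the ring of integers is ℤ[√-226] with discriminant 4·(-226) = -904.
disc(K) = -904 is not divisible by 101; 101 is unramified.
Legendre symbol by Euler's criterion: (-226/101) ≡ (-226)^50 ≡ 1 (mod 101), i.e. (-226/101) = 1.
d is a quadratic residue mod p, hence 101 splits in O_K.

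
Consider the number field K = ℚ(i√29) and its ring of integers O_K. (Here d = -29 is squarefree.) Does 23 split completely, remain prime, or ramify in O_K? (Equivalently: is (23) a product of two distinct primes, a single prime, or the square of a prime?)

inert — (23) stays prime in O_K

Since -29 ≢ 1 mod 4, the ring of integers is ℤ[√-29] with discriminant 4·(-29) = -116.
23 ∤ -116, so 23 is unramified.
(-29/23) = 17^11 mod 23 = 22, giving Legendre symbol -1.
Legendre symbol -1 ⇒ 23 is inert.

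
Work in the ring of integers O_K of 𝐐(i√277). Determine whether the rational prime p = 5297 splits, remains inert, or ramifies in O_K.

d = -277 ≡ 3 (mod 4), so O_K = ℤ[√-277] and disc(K) = 4d = -1108.
disc(K) = -1108 is not divisible by 5297; 5297 is unramified.
Legendre symbol by Euler's criterion: (-277/5297) ≡ (-277)^2648 ≡ 1 (mod 5297), i.e. (-277/5297) = 1.
Legendre symbol 1 ⇒ 5297 is split.

splits completely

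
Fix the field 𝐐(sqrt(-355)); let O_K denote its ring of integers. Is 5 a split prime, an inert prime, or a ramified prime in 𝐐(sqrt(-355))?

d = -355 ≡ 1 (mod 4), so O_K = ℤ[(1+√-355)/2] and disc(K) = d = -355.
Ramification test: 5 | -355. The prime 5 ramifies in K.

ramifies in O_K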